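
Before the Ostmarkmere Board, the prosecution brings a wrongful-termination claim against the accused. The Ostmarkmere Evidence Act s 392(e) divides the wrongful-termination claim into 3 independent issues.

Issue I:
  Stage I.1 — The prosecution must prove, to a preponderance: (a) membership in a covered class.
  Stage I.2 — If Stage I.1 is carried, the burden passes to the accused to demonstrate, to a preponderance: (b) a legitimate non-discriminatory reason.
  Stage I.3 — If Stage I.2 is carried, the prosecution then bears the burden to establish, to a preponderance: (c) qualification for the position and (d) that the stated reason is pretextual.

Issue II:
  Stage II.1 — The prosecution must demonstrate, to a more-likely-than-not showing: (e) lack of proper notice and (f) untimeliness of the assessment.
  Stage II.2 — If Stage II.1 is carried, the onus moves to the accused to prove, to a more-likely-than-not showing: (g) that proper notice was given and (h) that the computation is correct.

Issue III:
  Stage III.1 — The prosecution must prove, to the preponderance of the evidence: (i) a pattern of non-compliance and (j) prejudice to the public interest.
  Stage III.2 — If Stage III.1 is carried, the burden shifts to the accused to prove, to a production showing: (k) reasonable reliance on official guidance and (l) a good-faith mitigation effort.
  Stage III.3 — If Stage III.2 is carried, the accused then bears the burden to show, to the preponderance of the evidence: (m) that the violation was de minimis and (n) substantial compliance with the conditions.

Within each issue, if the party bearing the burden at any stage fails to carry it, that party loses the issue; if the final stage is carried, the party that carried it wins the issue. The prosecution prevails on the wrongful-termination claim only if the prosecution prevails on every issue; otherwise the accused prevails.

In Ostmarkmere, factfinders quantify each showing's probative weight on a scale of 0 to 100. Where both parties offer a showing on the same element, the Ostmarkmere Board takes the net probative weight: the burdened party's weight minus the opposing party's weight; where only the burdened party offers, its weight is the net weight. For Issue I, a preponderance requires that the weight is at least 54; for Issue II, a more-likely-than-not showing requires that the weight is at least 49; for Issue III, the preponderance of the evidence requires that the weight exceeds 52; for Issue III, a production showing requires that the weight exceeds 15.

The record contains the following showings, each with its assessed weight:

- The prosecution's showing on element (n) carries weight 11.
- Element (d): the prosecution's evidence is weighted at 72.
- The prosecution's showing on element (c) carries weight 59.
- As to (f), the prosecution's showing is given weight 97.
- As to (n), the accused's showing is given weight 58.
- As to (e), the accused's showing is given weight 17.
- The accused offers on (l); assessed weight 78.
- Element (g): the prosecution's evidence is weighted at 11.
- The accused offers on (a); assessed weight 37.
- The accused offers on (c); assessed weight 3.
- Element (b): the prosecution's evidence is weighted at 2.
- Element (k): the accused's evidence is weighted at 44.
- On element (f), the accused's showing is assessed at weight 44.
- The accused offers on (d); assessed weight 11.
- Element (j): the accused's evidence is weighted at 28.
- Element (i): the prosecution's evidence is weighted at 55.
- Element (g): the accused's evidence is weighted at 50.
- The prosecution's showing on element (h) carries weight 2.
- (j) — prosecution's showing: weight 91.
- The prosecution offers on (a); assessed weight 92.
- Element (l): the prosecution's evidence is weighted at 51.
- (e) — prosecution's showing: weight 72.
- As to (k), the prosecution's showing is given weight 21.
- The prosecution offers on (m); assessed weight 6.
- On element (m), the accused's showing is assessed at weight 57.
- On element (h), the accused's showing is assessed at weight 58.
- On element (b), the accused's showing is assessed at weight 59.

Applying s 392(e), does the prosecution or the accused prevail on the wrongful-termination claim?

prosecution

— Issue I —
At Stage I.1 the prosecution must meet a preponderance (weight is at least 54): on (a) the weight is 92 less the opposing 37 gives net 55, which does reach 54, so (a) meets the standard.
  All elements met. The burden passes to the accused.
At Stage I.2 the accused must meet a preponderance (weight is at least 54): on (b) the weight is 59 less the opposing 2 gives net 57, ≥ 54, so (b) meets the standard.
  The accused carries Stage I.2; the prosecution now bears the burden.
At Stage I.3 the prosecution must meet a preponderance (weight is at least 54): on (c) the weight is 59 less the opposing 3 gives net 56, ≥ 54, so (c) meets the standard; on (d) the weight is 72 less the opposing 11 gives net 61, which does reach 54, so (d) meets the standard.
  All elements met at the final stage.
With every stage satisfied, the prosecution prevails on this issue.
— Issue II —
At Stage II.1 the prosecution must meet a more-likely-than-not showing (weight is at least 49): on (e) the weight is 72 less the opposing 17 gives net 55, which does reach 49, so (e) meets the standard; on (f) the weight is 97 less the opposing 44 gives net 53, which does reach 49, so (f) meets the standard.
  Stage II.1 carried; the burden shifts to the accused.
At Stage II.2 the accused must meet a more-likely-than-not showing (weight is at least 49): on (g) the weight is 50 less the opposing 11 gives net 39, < 49, so (g) does not meet the standard; on (h) the weight is 58 less the opposing 2 gives net 56, which does reach 49, so (h) meets the standard.
  The accused does not carry Stage II.2.
The analysis ends at Stage II.2; the prosecution prevails on this issue.
— Issue III —
Stage III.1 — burden on prosecution; standard: the preponderance of the evidence (weight exceeds 52).
    (i): 55 > 52 [met]
    (j): 91 − 28 = 63 > 52 [met]
  All elements met. The burden passes to the accused.
Stage III.2 — burden on accused; standard: a production showing (weight exceeds 15).
    (k): 44 − 21 = 23 > 15 [met]
    (l): 78 − 51 = 27 > 15 [met]
  Stage III.2 is satisfied; the accused continues to bear the burden.
Stage III.3 — burden on accused; standard: the preponderance of the evidence (weight exceeds 52).
    (m): 57 − 6 = 51 ≤ 52 [not met]
    (n): 58 − 11 = 47 ≤ 52 [not met]
  Not every element is met, so the accused fails to carry Stage III.3.
The prosecution prevails on this issue.
Per-issue: Issue I → prosecution; Issue II → prosecution; Issue III → prosecution. The prosecution must prevail on every issue; overall, the prosecution prevails.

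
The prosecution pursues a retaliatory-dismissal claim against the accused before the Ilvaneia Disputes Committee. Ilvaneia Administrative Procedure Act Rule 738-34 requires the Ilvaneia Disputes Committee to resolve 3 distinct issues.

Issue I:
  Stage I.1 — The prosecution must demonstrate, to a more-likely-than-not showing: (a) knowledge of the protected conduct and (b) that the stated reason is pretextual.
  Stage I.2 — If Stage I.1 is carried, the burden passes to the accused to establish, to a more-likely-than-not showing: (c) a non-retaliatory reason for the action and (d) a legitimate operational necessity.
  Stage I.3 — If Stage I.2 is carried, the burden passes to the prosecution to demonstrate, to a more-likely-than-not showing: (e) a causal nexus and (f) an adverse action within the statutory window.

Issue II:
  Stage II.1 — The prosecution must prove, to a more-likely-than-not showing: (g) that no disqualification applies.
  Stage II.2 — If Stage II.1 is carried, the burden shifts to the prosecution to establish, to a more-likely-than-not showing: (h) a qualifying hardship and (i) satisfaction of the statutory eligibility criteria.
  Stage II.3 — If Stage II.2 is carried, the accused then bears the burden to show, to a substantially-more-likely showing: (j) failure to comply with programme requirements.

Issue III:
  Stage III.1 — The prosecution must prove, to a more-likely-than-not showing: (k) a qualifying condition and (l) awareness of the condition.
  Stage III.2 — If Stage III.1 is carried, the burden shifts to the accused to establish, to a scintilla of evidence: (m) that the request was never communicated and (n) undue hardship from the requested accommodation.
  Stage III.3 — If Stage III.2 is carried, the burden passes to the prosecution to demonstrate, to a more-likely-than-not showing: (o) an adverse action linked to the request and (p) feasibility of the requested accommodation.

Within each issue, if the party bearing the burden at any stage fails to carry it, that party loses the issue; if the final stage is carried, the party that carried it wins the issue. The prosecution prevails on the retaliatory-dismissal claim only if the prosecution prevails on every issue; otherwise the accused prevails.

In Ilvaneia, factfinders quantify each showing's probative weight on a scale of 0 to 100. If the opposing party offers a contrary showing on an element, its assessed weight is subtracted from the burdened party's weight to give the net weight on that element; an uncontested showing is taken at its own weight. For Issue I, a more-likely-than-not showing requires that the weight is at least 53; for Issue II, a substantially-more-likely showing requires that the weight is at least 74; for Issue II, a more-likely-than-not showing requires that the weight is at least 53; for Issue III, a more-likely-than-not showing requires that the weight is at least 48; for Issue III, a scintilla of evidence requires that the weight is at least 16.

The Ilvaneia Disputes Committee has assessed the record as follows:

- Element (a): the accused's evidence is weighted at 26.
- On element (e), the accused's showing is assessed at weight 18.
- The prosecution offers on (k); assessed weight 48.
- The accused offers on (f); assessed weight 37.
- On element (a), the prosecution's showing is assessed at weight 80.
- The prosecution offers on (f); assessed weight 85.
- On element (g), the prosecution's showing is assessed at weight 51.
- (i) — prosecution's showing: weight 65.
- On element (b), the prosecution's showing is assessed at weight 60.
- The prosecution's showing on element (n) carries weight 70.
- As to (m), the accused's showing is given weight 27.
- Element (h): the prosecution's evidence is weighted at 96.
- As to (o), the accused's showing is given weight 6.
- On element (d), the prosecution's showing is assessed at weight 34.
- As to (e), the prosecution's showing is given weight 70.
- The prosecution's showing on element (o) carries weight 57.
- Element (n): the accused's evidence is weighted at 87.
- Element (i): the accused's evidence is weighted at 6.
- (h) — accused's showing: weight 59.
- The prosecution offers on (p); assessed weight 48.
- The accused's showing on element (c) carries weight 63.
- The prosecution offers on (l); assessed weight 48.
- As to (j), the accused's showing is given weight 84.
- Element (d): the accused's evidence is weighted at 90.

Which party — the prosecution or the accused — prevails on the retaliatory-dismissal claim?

— Issue I —
At Stage I.1 the prosecution must meet a more-likely-than-not showing (weight is at least 53): on (a) the weight is 80 less the opposing 26 gives net 54, ≥ 53, so (a) meets the standard; on (b) the weight is 60, which does reach 53, so (b) meets the standard.
  Stage I.1 carried; the burden shifts to the accused.
At Stage I.2 the accused must meet a more-likely-than-not showing (weight is at least 53): on (c) the weight is 63, which does reach 53, so (c) meets the standard; on (d) the weight is 90 less the opposing 34 gives net 56, which does reach 53, so (d) meets the standard.
  The accused carries Stage I.2; the prosecution now bears the burden.
At Stage I.3 the prosecution must meet a more-likely-than-not showing (weight is at least 53): on (e) the weight is 70 less the opposing 18 gives net 52, which does not reach 53, so (e) does not meet the standard; on (f) the weight is 85 less the opposing 37 gives net 48, < 53, so (f) does not meet the standard.
  The prosecution does not carry Stage I.3.
The analysis ends at Stage I.3; the accused prevails on this issue.
— Issue II —
At Stage II.1 the prosecution must meet a more-likely-than-not showing (weight is at least 53): on (g) the weight is 51, < 53, so (g) does not meet the standard.
  Stage II.1 not carried; the prosecution fails its burden.
The accused prevails on this issue.
— Issue III —
Stage III.1 (prosecution, a more-likely-than-not showing, weight is at least 48): (k) 48 ≥ 48 — meets; (l) 48 ≥ 48 — meets.
  All elements met. The burden passes to the accused.
Stage III.2 (accused, a scintilla of evidence, weight is at least 16): (m) 27 ≥ 16 — meets; (n) net 87−70=17 ≥ 16 — meets.
  Stage III.2 is satisfied; the onus moves to the prosecution.
Stage III.3 (prosecution, a more-likely-than-not showing, weight is at least 48): (o) net 57−6=51 ≥ 48 — meets; (p) 48 ≥ 48 — meets.
  The prosecution carries the last stage.
All stages carried — the prosecution prevails on this issue.
Per-issue: Issue I → accused; Issue II → accused; Issue III → prosecution. The prosecution must prevail on every issue; overall, the accused prevails.

accused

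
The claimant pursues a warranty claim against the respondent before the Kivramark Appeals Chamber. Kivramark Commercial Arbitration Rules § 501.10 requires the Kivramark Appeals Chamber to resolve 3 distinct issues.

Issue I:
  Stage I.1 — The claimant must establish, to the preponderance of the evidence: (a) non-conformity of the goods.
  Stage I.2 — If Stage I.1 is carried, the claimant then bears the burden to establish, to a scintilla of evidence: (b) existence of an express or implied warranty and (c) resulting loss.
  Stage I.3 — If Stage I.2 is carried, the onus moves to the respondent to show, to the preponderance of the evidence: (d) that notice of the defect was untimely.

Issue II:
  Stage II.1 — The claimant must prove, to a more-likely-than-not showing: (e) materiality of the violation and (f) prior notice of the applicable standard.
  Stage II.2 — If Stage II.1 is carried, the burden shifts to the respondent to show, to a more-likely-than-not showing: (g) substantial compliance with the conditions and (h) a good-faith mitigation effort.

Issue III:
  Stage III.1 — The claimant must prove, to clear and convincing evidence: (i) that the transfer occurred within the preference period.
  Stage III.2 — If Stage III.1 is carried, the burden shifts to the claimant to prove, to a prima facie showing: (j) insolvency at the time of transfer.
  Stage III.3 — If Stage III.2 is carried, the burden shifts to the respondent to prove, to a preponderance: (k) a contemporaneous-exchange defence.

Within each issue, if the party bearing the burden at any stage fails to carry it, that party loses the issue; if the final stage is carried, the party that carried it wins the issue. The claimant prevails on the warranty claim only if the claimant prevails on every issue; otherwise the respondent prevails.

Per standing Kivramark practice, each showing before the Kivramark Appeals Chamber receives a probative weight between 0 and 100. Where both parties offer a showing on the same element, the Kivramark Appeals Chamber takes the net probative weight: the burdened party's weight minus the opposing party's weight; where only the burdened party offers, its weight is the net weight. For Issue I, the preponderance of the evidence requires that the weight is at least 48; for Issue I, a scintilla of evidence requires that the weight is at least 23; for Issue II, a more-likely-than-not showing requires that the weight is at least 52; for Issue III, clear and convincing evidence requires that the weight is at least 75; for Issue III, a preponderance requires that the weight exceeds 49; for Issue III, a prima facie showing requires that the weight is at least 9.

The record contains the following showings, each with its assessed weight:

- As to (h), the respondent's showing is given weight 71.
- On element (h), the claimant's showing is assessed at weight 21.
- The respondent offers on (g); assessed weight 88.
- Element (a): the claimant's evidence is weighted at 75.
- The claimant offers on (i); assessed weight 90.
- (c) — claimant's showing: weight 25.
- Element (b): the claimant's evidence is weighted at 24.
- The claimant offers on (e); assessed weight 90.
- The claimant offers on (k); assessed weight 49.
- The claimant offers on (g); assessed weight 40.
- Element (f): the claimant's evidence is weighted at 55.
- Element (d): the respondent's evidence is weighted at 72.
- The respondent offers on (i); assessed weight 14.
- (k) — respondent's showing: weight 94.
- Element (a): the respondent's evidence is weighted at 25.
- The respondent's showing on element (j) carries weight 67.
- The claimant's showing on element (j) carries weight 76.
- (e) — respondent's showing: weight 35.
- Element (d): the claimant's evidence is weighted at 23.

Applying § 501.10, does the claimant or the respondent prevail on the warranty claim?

— Issue I —
Stage I.1 (claimant, the preponderance of the evidence, weight is at least 48): (a) net 75−25=50 ≥ 48 — meets.
  All elements met. The claimant retains the burden for Stage I.2.
Stage I.2 (claimant, a scintilla of evidence, weight is at least 23): (b) 24 ≥ 23 — meets; (c) 25 ≥ 23 — meets.
  Stage I.2 carried; the burden shifts to the respondent.
Stage I.3 (respondent, the preponderance of the evidence, weight is at least 48): (d) net 72−23=49 ≥ 48 — meets.
  Stage I.3 carried; the final stage is satisfied.
Every stage carried; the respondent prevails on this issue.
— Issue II —
Stage II.1 (claimant, a more-likely-than-not showing, weight is at least 52): (e) net 90−35=55 ≥ 52 — meets; (f) 55 ≥ 52 — meets.
  All elements met. The burden passes to the respondent.
Stage II.2 (respondent, a more-likely-than-not showing, weight is at least 52): (g) net 88−40=48 < 52 — fails; (h) net 71−21=50 < 52 — fails.
  Not every element is met, so the respondent fails to carry Stage II.2.
The claimant prevails on this issue.
— Issue III —
At Stage III.1 the claimant must meet clear and convincing evidence (weight is at least 75): on (i) the weight is 90 less the opposing 14 gives net 76, ≥ 75, so (i) meets the standard.
  Stage III.1 is satisfied; the claimant continues to bear the burden.
At Stage III.2 the claimant must meet a prima facie showing (weight is at least 9): on (j) the weight is 76 less the opposing 67 gives net 9, which does reach 9, so (j) meets the standard.
  All elements met. The burden passes to the respondent.
At Stage III.3 the respondent must meet a preponderance (weight exceeds 49): on (k) the weight is 94 less the opposing 49 gives net 45, which does not exceed 49, so (k) does not meet the standard.
  Stage III.3 not carried; the respondent fails its burden.
So the claimant prevails on this issue.
Per-issue: Issue I → respondent; Issue II → claimant; Issue III → claimant. The claimant must prevail on every issue; overall, the respondent prevails.

respondent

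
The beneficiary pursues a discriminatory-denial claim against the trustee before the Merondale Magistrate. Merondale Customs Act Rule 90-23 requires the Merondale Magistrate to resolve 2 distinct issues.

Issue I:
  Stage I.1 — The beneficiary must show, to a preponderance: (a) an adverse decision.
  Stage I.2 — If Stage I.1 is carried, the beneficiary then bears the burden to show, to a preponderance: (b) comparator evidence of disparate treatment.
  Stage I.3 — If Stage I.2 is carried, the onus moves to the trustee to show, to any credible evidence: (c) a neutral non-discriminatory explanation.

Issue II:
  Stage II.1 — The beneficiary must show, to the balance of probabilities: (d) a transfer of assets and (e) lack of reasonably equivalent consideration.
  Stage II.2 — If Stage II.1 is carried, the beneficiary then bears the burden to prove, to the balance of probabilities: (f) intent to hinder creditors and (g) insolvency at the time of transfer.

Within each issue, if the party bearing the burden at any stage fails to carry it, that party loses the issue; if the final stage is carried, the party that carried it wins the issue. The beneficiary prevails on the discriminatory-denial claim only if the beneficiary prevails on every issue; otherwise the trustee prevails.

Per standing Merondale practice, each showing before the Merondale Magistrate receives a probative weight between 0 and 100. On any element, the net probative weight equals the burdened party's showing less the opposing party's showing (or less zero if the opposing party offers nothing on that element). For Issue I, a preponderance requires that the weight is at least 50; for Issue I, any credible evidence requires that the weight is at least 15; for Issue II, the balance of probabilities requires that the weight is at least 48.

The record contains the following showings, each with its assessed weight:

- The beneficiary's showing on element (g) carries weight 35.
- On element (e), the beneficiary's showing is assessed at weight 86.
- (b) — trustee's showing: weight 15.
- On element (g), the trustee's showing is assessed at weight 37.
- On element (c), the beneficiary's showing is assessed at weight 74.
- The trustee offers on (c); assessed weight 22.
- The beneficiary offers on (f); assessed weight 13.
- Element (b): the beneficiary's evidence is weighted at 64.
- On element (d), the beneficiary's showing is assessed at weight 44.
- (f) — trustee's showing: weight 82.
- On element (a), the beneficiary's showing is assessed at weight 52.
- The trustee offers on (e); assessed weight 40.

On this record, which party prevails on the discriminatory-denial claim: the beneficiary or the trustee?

— Issue I —
At Stage I.1 the beneficiary must meet a preponderance (weight is at least 50): on (a) the weight is 52, which does reach 50, so (a) meets the standard.
  Stage I.1 carried; the burden remains with the beneficiary.
At Stage I.2 the beneficiary must meet a preponderance (weight is at least 50): on (b) the weight is 64 less the opposing 15 gives net 49, which does not reach 50, so (b) does not meet the standard.
  Stage I.2 not carried; the beneficiary fails its burden.
The analysis ends at Stage I.2; the trustee prevails on this issue.
— Issue II —
Stage II.1 — burden on beneficiary; standard: the balance of probabilities (weight is at least 48).
    (d): 44 < 48 [not met]
    (e): 86 − 40 = 46 < 48 [not met]
  Not every element is met, so the beneficiary fails to carry Stage II.1.
The analysis ends at Stage II.1; the trustee prevails on this issue.
Per-issue: Issue I → trustee; Issue II → trustee. The beneficiary must prevail on every issue; overall, the trustee prevails.

trustee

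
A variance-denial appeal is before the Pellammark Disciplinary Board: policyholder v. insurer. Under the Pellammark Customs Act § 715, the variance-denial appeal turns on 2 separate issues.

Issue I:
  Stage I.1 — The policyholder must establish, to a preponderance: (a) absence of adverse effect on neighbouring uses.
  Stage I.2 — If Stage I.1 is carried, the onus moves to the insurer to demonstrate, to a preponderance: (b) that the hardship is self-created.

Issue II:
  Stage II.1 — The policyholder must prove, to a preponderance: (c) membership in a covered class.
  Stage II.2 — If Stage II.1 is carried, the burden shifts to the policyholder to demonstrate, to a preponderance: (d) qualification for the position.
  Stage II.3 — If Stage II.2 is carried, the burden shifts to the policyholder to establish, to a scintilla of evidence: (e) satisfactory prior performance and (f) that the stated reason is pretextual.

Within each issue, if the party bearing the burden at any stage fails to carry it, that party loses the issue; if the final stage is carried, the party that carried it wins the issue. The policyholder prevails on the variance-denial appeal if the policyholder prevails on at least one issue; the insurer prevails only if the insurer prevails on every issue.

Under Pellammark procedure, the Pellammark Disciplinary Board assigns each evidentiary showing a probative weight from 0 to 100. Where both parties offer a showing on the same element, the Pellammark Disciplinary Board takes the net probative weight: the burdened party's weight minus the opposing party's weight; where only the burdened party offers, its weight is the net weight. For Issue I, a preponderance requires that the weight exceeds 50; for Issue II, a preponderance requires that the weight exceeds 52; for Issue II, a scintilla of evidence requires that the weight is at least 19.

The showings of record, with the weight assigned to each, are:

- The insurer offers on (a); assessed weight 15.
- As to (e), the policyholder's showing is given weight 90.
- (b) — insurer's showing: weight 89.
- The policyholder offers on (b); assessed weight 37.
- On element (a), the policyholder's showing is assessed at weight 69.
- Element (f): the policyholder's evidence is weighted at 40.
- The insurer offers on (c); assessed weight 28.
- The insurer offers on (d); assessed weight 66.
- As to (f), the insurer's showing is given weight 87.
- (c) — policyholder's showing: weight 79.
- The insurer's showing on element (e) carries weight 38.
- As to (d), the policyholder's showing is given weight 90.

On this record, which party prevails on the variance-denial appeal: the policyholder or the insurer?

insurer

— Issue I —
Stage I.1 (policyholder, a preponderance, weight exceeds 50): (a) net 69−15=54 > 50 — meets.
  Stage I.1 is satisfied; the onus moves to the insurer.
Stage I.2 (insurer, a preponderance, weight exceeds 50): (b) net 89−37=52 > 50 — meets.
  The insurer carries the last stage.
All stages carried — the insurer prevails on this issue.
— Issue II —
Stage II.1 (policyholder, a preponderance, weight exceeds 52): (c) net 79−28=51 ≤ 52 — fails.
  Stage II.1 not carried; the policyholder fails its burden.
The insurer prevails on this issue.
Per-issue: Issue I → insurer; Issue II → insurer. The policyholder must prevail on at least one issue; overall, the insurer prevails.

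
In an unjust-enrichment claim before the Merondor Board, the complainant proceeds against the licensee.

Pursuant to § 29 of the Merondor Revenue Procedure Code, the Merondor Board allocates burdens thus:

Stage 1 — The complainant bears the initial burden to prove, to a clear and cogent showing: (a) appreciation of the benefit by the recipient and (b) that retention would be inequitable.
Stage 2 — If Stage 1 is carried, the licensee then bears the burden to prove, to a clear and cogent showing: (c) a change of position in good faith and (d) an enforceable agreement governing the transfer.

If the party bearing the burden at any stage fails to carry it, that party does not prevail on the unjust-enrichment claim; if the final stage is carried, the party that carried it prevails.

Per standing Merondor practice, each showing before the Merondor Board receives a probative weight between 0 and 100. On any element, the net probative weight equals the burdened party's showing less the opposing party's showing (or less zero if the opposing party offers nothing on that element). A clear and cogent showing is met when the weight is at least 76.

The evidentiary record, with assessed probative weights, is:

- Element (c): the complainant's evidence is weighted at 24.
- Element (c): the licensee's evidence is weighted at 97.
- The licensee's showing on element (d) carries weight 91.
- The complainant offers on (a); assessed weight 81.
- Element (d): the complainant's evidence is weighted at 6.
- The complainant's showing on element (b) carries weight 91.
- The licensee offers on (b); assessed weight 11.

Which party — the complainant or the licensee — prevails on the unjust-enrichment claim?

complainant

Stage 1 — burden on complainant; standard: a clear and cogent showing (weight is at least 76).
    (a): 81 ≥ 76 [met]
    (b): 91 − 11 = 80 ≥ 76 [met]
  The complainant carries Stage 1; the licensee now bears the burden.
Stage 2 — burden on licensee; standard: a clear and cogent showing (weight is at least 76).
    (c): 97 − 24 = 73 < 76 [not met]
    (d): 91 − 6 = 85 ≥ 76 [met]
  The licensee does not carry Stage 2.
The complainant prevails.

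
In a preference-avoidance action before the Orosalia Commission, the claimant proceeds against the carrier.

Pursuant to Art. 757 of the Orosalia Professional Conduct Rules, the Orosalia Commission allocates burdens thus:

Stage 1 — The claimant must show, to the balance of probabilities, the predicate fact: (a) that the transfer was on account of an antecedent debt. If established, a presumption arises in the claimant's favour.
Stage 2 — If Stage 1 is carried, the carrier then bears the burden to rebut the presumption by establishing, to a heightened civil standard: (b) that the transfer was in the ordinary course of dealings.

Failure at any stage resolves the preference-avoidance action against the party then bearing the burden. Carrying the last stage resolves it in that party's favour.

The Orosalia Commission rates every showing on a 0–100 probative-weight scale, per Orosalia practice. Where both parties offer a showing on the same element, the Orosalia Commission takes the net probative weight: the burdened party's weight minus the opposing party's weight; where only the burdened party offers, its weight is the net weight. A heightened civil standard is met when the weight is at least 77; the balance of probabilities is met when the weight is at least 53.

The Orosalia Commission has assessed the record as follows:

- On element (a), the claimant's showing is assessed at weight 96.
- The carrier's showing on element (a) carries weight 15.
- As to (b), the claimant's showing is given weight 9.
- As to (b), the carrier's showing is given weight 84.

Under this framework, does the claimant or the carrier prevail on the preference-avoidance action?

Stage 1 — burden on claimant; standard: the balance of probabilities (weight is at least 53).
    (a): 96 − 15 = 81 ≥ 53 [met]
  Stage 1 carried; the burden shifts to the carrier.
Stage 2 — burden on carrier; standard: a heightened civil standard (weight is at least 77).
    (b): 84 − 9 = 75 < 77 [not met]
  The carrier does not carry Stage 2.
The analysis ends at Stage 2; the claimant prevails.

claimant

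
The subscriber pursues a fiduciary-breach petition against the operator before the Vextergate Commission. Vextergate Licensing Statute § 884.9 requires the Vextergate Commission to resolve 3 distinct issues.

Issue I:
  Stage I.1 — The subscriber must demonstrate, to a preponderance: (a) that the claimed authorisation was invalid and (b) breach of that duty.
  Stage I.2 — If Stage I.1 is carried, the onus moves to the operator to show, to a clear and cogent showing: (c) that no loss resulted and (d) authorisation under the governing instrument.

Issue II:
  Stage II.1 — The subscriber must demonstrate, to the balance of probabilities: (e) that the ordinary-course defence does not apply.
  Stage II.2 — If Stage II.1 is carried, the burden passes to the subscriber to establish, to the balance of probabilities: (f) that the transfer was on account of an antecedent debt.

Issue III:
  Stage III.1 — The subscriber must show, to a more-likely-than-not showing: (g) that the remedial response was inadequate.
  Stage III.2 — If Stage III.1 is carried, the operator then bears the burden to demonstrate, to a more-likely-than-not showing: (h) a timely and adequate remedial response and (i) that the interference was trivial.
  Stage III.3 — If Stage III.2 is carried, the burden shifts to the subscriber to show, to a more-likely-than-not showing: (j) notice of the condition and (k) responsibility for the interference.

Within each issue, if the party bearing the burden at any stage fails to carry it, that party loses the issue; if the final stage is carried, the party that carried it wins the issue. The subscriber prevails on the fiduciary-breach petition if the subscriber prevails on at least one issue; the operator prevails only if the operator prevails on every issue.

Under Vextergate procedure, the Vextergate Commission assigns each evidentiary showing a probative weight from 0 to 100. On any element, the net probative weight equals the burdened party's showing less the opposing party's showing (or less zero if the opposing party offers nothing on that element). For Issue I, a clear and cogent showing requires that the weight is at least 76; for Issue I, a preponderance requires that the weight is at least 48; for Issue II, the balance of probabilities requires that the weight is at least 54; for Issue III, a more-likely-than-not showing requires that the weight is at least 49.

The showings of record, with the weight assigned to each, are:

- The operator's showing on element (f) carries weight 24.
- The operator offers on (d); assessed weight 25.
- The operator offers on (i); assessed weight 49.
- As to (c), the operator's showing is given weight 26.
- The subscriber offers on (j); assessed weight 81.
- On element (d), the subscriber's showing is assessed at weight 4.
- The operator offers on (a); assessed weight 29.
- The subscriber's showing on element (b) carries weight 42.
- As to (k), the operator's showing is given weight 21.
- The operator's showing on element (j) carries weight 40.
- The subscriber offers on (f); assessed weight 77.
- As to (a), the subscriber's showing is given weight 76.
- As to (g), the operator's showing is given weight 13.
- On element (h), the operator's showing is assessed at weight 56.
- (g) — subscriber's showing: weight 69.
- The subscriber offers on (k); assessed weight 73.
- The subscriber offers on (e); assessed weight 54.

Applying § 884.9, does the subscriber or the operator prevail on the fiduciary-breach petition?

operator

— Issue I —
At Stage I.1 the subscriber must meet a preponderance (weight is at least 48): on (a) the weight is 76 less the opposing 29 gives net 47, < 48, so (a) does not meet the standard; on (b) the weight is 42, < 48, so (b) does not meet the standard.
  The subscriber does not carry Stage I.1.
The analysis ends at Stage I.1; the operator prevails on this issue.
— Issue II —
Stage II.1 (subscriber, the balance of probabilities, weight is at least 54): (e) 54 ≥ 54 — meets.
  Stage II.1 is satisfied; the subscriber continues to bear the burden.
Stage II.2 (subscriber, the balance of probabilities, weight is at least 54): (f) net 77−24=53 < 54 — fails.
  Stage II.2 not carried; the subscriber fails its burden.
The operator prevails on this issue.
— Issue III —
At Stage III.1 the subscriber must meet a more-likely-than-not showing (weight is at least 49): on (g) the weight is 69 less the opposing 13 gives net 56, which does reach 49, so (g) meets the standard.
  Stage III.1 carried; the burden shifts to the operator.
At Stage III.2 the operator must meet a more-likely-than-not showing (weight is at least 49): on (h) the weight is 56, which does reach 49, so (h) meets the standard; on (i) the weight is 49, which does reach 49, so (i) meets the standard.
  Stage III.2 carried; the burden shifts to the subscriber.
At Stage III.3 the subscriber must meet a more-likely-than-not showing (weight is at least 49): on (j) the weight is 81 less the opposing 40 gives net 41, which does not reach 49, so (j) does not meet the standard; on (k) the weight is 73 less the opposing 21 gives net 52, which does reach 49, so (k) meets the standard.
  Not every element is met, so the subscriber fails to carry Stage III.3.
The analysis ends at Stage III.3; the operator prevails on this issue.
Per-issue: Issue I → operator; Issue II → operator; Issue III → operator. The subscriber must prevail on at least one issue; overall, the operator prevails.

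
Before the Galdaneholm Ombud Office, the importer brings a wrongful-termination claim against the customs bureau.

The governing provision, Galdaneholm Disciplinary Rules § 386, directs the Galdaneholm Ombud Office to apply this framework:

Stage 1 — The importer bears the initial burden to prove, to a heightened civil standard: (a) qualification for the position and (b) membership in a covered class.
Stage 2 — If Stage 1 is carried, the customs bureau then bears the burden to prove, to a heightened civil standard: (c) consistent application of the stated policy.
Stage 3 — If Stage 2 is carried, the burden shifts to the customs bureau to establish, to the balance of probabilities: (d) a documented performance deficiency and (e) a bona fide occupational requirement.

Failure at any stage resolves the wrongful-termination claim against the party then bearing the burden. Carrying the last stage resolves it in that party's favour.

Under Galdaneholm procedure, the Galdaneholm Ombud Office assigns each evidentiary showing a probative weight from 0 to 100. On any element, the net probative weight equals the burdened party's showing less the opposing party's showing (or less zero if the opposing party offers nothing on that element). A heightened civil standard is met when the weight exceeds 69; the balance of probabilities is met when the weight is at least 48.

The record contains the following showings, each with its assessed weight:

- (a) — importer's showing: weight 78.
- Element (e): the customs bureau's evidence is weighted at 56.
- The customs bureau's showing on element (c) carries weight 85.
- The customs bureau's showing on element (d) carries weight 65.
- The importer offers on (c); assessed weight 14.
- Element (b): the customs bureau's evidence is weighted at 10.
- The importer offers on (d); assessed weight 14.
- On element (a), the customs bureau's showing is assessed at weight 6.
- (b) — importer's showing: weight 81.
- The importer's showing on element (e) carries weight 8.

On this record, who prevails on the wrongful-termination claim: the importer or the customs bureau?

customs bureau

Stage 1 — burden on importer; standard: a heightened civil standard (weight exceeds 69).
    (a): 78 − 6 = 72 > 69 [met]
    (b): 81 − 10 = 71 > 69 [met]
  Stage 1 is satisfied; the onus moves to the customs bureau.
Stage 2 — burden on customs bureau; standard: a heightened civil standard (weight exceeds 69).
    (c): 85 − 14 = 71 > 69 [met]
  Stage 2 is satisfied; the customs bureau continues to bear the burden.
Stage 3 — burden on customs bureau; standard: the balance of probabilities (weight is at least 48).
    (d): 65 − 14 = 51 ≥ 48 [met]
    (e): 56 − 8 = 48 ≥ 48 [met]
  Stage 3 carried; the final stage is satisfied.
All stages carried — the customs bureau prevails.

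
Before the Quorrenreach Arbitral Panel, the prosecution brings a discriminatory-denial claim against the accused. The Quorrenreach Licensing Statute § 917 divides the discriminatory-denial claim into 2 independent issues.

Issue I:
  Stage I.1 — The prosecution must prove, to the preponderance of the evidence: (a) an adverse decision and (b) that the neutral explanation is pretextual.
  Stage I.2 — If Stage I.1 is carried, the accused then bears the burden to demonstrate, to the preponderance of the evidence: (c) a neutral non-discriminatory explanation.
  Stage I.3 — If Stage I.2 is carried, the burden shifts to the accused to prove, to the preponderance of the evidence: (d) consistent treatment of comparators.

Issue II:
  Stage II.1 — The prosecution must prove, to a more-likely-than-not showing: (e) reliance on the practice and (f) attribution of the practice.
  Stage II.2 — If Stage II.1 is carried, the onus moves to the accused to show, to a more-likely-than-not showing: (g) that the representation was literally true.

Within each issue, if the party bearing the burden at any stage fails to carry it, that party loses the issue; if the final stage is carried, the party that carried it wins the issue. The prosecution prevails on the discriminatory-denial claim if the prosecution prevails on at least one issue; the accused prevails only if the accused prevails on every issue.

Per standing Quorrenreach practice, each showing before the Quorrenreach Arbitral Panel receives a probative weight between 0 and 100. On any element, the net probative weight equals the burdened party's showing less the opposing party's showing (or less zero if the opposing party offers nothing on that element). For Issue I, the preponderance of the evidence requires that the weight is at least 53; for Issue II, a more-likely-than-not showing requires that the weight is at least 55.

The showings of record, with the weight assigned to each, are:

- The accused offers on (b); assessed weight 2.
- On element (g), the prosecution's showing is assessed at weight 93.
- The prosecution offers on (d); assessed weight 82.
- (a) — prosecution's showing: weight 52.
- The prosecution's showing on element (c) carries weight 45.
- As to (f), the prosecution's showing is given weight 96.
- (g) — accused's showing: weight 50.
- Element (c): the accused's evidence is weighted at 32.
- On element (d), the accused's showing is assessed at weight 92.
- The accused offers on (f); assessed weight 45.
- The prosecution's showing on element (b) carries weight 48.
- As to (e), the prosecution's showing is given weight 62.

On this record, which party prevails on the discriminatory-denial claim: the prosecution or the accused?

accused

— Issue I —
Stage I.1 — burden on prosecution; standard: the preponderance of the evidence (weight is at least 53).
    (a): 52 < 53 [not met]
    (b): 48 − 2 = 46 < 53 [not met]
  Not every element is met, so the prosecution fails to carry Stage I.1.
The analysis ends at Stage I.1; the accused prevails on this issue.
— Issue II —
Stage II.1 — burden on prosecution; standard: a more-likely-than-not showing (weight is at least 55).
    (e): 62 ≥ 55 [met]
    (f): 96 − 45 = 51 < 55 [not met]
  Stage II.1 not carried; the prosecution fails its burden.
The accused prevails on this issue.
Per-issue: Issue I → accused; Issue II → accused. The prosecution must prevail on at least one issue; overall, the accused prevails.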